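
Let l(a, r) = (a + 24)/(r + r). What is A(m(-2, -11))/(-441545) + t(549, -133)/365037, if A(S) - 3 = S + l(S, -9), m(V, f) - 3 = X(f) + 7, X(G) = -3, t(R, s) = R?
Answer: 1436319059/967081572990 ≈ 0.0014852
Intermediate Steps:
l(a, r) = (24 + a)/(2*r) (l(a, r) = (24 + a)/((2*r)) = (24 + a)*(1/(2*r)) = (24 + a)/(2*r))
m(V, f) = 7 (m(V, f) = 3 + (-3 + 7) = 3 + 4 = 7)
A(S) = 5/3 + 17*S/18 (A(S) = 3 + (S + (1/2)*(24 + S)/(-9)) = 3 + (S + (1/2)*(-1/9)*(24 + S)) = 3 + (S + (-4/3 - S/18)) = 3 + (-4/3 + 17*S/18) = 5/3 + 17*S/18)
A(m(-2, -11))/(-441545) + t(549, -133)/365037 = (5/3 + (17/18)*7)/(-441545) + 549/365037 = (5/3 + 119/18)*(-1/441545) + 549*(1/365037) = (149/18)*(-1/441545) + 183/121679 = -149/7947810 + 183/121679 = 1436319059/967081572990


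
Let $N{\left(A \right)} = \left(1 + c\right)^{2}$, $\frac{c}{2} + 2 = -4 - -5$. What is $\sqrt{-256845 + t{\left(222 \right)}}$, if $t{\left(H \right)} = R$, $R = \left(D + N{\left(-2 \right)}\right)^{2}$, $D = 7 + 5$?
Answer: $2 i \sqrt{64169} \approx 506.63 i$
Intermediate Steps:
$D = 12$
$c = -2$ ($c = -4 + 2 \left(-4 - -5\right) = -4 + 2 \left(-4 + 5\right) = -4 + 2 \cdot 1 = -4 + 2 = -2$)
$N{\left(A \right)} = 1$ ($N{\left(A \right)} = \left(1 - 2\right)^{2} = \left(-1\right)^{2} = 1$)
$R = 169$ ($R = \left(12 + 1\right)^{2} = 13^{2} = 169$)
$t{\left(H \right)} = 169$
$\sqrt{-256845 + t{\left(222 \right)}} = \sqrt{-256845 + 169} = \sqrt{-256676} = 2 i \sqrt{64169}$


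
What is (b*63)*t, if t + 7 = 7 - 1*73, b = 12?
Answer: -55188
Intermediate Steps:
t = -73 (t = -7 + (7 - 1*73) = -7 + (7 - 73) = -7 - 66 = -73)
(b*63)*t = (12*63)*(-73) = 756*(-73) = -55188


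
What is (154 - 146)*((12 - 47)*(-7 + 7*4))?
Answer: -5880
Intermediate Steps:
(154 - 146)*((12 - 47)*(-7 + 7*4)) = 8*(-35*(-7 + 28)) = 8*(-35*21) = 8*(-735) = -5880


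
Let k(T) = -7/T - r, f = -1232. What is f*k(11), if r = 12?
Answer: 15568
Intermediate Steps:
k(T) = -12 - 7/T (k(T) = -7/T - 1*12 = -7/T - 12 = -12 - 7/T)
f*k(11) = -1232*(-12 - 7/11) = -1232*(-139/11) = 15568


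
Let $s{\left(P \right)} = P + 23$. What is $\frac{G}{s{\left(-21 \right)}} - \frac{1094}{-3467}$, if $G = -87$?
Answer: $- \frac{299441}{6934} \approx -43.184$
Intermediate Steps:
$s{\left(P \right)} = 23 + P$
$\frac{G}{s{\left(-21 \right)}} - \frac{1094}{-3467} = - \frac{87}{23 - 21} - \frac{1094}{-3467} = - \frac{87}{2} - - \frac{1094}{3467} = \left(-87\right) \frac{1}{2} + \frac{1094}{3467} = - \frac{87}{2} + \frac{1094}{3467} = - \frac{299441}{6934}$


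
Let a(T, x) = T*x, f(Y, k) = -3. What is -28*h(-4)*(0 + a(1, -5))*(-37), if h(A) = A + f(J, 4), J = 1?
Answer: 36260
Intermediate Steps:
h(A) = -3 + A (h(A) = A - 3 = -3 + A)
-28*h(-4)*(0 + a(1, -5))*(-37) = -28*(-3 - 4)*(0 + 1*(-5))*(-37) = -(-196)*(0 - 5)*(-37) = -(-196)*(-5)*(-37) = -28*35*(-37) = -980*(-37) = 36260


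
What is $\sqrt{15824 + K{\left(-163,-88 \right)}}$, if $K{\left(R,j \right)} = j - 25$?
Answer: $\sqrt{15711} \approx 125.34$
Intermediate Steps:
$K{\left(R,j \right)} = -25 + j$ ($K{\left(R,j \right)} = j - 25 = -25 + j$)
$\sqrt{15824 + K{\left(-163,-88 \right)}} = \sqrt{15824 - 113} = \sqrt{15711}$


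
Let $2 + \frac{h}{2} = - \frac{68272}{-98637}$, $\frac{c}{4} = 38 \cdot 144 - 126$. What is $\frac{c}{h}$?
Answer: $- \frac{527313402}{64501} \approx -8175.3$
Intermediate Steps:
$c = 21384$ ($c = 4 \left(38 \cdot 144 - 126\right) = 4 \left(5472 - 126\right) = 4 \cdot 5346 = 21384$)
$h = - \frac{258004}{98637}$ ($h = -4 + 2 \left(- \frac{68272}{-98637}\right) = -4 + 2 \left(\left(-68272\right) \left(- \frac{1}{98637}\right)\right) = -4 + 2 \cdot \frac{68272}{98637} = -4 + \frac{136544}{98637} = - \frac{258004}{98637} \approx -2.6157$)
$\frac{c}{h} = \frac{21384}{- \frac{258004}{98637}} = 21384 \left(- \frac{98637}{258004}\right) = - \frac{527313402}{64501}$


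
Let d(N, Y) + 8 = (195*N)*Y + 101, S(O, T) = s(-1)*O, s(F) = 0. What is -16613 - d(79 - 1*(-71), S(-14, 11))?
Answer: -16706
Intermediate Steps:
S(O, T) = 0 (S(O, T) = 0*O = 0)
d(N, Y) = 93 + 195*N*Y (d(N, Y) = -8 + ((195*N)*Y + 101) = -8 + (195*N*Y + 101) = -8 + (101 + 195*N*Y) = 93 + 195*N*Y)
-16613 - d(79 - 1*(-71), S(-14, 11)) = -16613 - (93 + 195*(79 - 1*(-71))*0) = -16613 - (93 + 195*(79 + 71)*0) = -16613 - (93 + 195*150*0) = -16613 - (93 + 0) = -16613 - 1*93 = -16613 - 93 = -16706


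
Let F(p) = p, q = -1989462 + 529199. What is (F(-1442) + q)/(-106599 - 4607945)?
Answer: 1461705/4714544 ≈ 0.31004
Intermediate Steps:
q = -1460263
(F(-1442) + q)/(-106599 - 4607945) = (-1442 - 1460263)/(-106599 - 4607945) = -1461705/(-4714544) = -1461705*(-1/4714544) = 1461705/4714544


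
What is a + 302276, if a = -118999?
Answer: 183277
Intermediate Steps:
a + 302276 = -118999 + 302276 = 183277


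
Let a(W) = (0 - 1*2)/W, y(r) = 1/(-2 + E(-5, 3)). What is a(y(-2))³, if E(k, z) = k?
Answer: 2744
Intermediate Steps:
y(r) = -⅐ (y(r) = 1/(-2 - 5) = 1/(-7) = -⅐)
a(W) = -2/W (a(W) = (0 - 2)/W = -2/W)
a(y(-2))³ = (-2/(-⅐))³ = (-2*(-7))³ = 14³ = 2744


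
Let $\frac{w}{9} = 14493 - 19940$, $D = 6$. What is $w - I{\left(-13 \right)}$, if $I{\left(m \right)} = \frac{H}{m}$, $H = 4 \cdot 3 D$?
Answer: $- \frac{637227}{13} \approx -49017.0$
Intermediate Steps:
$H = 72$ ($H = 4 \cdot 3 \cdot 6 = 12 \cdot 6 = 72$)
$I{\left(m \right)} = \frac{72}{m}$
$w = -49023$ ($w = 9 \left(14493 - 19940\right) = 9 \left(-5447\right) = -49023$)
$w - I{\left(-13 \right)} = -49023 - \frac{72}{-13} = -49023 - 72 \left(- \frac{1}{13}\right) = -49023 - - \frac{72}{13} = -49023 + \frac{72}{13} = - \frac{637227}{13}$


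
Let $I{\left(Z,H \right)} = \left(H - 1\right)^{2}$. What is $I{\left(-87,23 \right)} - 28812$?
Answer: $-28328$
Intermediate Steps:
$I{\left(Z,H \right)} = \left(-1 + H\right)^{2}$
$I{\left(-87,23 \right)} - 28812 = \left(-1 + 23\right)^{2} - 28812 = 22^{2} - 28812 = 484 - 28812 = -28328$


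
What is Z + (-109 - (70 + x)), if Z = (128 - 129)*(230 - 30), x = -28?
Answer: -351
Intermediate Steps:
Z = -200 (Z = -1*200 = -200)
Z + (-109 - (70 + x)) = -200 + (-109 - (70 - 28)) = -200 + (-109 - 1*42) = -200 + (-109 - 42) = -200 - 151 = -351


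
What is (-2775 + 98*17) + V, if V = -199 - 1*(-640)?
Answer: -668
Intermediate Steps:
V = 441 (V = -199 + 640 = 441)
(-2775 + 98*17) + V = (-2775 + 98*17) + 441 = (-2775 + 1666) + 441 = -1109 + 441 = -668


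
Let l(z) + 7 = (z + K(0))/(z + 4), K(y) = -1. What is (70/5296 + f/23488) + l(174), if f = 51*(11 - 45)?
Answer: -2106485269/345966496 ≈ -6.0887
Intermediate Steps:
f = -1734 (f = 51*(-34) = -1734)
l(z) = -7 + (-1 + z)/(4 + z) (l(z) = -7 + (z - 1)/(z + 4) = -7 + (-1 + z)/(4 + z))
(70/5296 + f/23488) + l(174) = (70/5296 - 1734/23488) + (-29 - 6*174)/(4 + 174) = (70*(1/5296) - 1734*1/23488) + (-29 - 1044)/178 = (35/2648 - 867/11744) + (1/178)*(-1073) = -235597/3887264 - 1073/178 = -2106485269/345966496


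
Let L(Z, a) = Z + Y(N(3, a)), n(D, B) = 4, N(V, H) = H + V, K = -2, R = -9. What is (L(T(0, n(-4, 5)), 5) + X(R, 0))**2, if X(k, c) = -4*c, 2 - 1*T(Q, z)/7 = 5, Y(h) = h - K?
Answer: 121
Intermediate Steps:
Y(h) = 2 + h (Y(h) = h - 1*(-2) = h + 2 = 2 + h)
T(Q, z) = -21 (T(Q, z) = 14 - 7*5 = 14 - 35 = -21)
L(Z, a) = 5 + Z + a (L(Z, a) = Z + (2 + (a + 3)) = Z + (2 + (3 + a)) = Z + (5 + a) = 5 + Z + a)
(L(T(0, n(-4, 5)), 5) + X(R, 0))**2 = ((5 - 21 + 5) - 4*0)**2 = (-11 + 0)**2 = (-11)**2 = 121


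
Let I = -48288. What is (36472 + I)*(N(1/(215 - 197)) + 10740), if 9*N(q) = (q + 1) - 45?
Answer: -10274537812/81 ≈ -1.2685e+8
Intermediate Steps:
N(q) = -44/9 + q/9 (N(q) = ((q + 1) - 45)/9 = ((1 + q) - 45)/9 = (-44 + q)/9 = -44/9 + q/9)
(36472 + I)*(N(1/(215 - 197)) + 10740) = (36472 - 48288)*((-44/9 + 1/(9*(215 - 197))) + 10740) = -11816*((-44/9 + (1/9)/18) + 10740) = -11816*((-44/9 + (1/9)*(1/18)) + 10740) = -11816*((-44/9 + 1/162) + 10740) = -11816*(-791/162 + 10740) = -11816*1739089/162 = -10274537812/81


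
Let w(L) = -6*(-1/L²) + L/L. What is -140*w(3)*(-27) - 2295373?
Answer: -2289073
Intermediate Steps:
w(L) = 1 + 6/L² (w(L) = -(-6)/L² + 1 = 6/L² + 1 = 1 + 6/L²)
-140*w(3)*(-27) - 2295373 = -140*(1 + 6/3²)*(-27) - 2295373 = -140*(1 + 6*(⅑))*(-27) - 2295373 = -140*(1 + ⅔)*(-27) - 2295373 = -140*5/3*(-27) - 2295373 = -700/3*(-27) - 2295373 = 6300 - 2295373 = -2289073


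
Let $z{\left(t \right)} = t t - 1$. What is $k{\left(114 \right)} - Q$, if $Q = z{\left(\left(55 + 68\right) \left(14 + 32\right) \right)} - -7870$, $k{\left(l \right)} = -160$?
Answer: $-32020993$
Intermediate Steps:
$z{\left(t \right)} = -1 + t^{2}$ ($z{\left(t \right)} = t^{2} - 1 = -1 + t^{2}$)
$Q = 32020833$ ($Q = \left(-1 + \left(\left(55 + 68\right) \left(14 + 32\right)\right)^{2}\right) - -7870 = \left(-1 + \left(123 \cdot 46\right)^{2}\right) + 7870 = \left(-1 + 5658^{2}\right) + 7870 = \left(-1 + 32012964\right) + 7870 = 32012963 + 7870 = 32020833$)
$k{\left(114 \right)} - Q = -160 - 32020833 = -32020993$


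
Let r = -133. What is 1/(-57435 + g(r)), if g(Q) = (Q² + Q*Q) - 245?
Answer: -1/22302 ≈ -4.4839e-5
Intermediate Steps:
g(Q) = -245 + 2*Q² (g(Q) = (Q² + Q²) - 245 = 2*Q² - 245 = -245 + 2*Q²)
1/(-57435 + g(r)) = 1/(-57435 + (-245 + 2*(-133)²)) = 1/(-57435 + (-245 + 2*17689)) = 1/(-57435 + (-245 + 35378)) = 1/(-57435 + 35133) = 1/(-22302) = -1/22302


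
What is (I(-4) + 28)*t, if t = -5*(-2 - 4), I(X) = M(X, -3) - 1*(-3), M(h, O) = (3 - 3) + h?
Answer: 810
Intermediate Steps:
M(h, O) = h (M(h, O) = 0 + h = h)
I(X) = 3 + X (I(X) = X - 1*(-3) = X + 3 = 3 + X)
t = 30 (t = -5*(-6) = 30)
(I(-4) + 28)*t = ((3 - 4) + 28)*30 = (-1 + 28)*30 = 27*30 = 810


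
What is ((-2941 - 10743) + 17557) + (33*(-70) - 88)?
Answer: 1475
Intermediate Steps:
((-2941 - 10743) + 17557) + (33*(-70) - 88) = (-13684 + 17557) + (-2310 - 88) = 3873 - 2398 = 1475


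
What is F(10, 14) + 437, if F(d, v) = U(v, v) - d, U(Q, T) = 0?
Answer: 427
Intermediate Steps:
F(d, v) = -d (F(d, v) = 0 - d = -d)
F(10, 14) + 437 = -1*10 + 437 = -10 + 437 = 427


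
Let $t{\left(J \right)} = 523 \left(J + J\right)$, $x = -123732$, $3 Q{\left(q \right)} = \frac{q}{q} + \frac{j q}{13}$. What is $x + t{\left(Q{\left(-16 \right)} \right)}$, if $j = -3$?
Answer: $- \frac{4761742}{39} \approx -1.221 \cdot 10^{5}$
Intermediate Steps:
$Q{\left(q \right)} = \frac{1}{3} - \frac{q}{13}$ ($Q{\left(q \right)} = \frac{\frac{q}{q} + \frac{\left(-3\right) q}{13}}{3} = \frac{1 + - 3 q \frac{1}{13}}{3} = \frac{1 - \frac{3 q}{13}}{3} = \frac{1}{3} - \frac{q}{13}$)
$t{\left(J \right)} = 1046 J$ ($t{\left(J \right)} = 523 \cdot 2 J = 1046 J$)
$x + t{\left(Q{\left(-16 \right)} \right)} = -123732 + 1046 \left(\frac{1}{3} - - \frac{16}{13}\right) = -123732 + 1046 \left(\frac{1}{3} + \frac{16}{13}\right) = -123732 + 1046 \cdot \frac{61}{39} = -123732 + \frac{63806}{39} = - \frac{4761742}{39}$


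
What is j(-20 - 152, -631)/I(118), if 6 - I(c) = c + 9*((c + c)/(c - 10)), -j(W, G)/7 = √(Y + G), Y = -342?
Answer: 21*I*√973/395 ≈ 1.6584*I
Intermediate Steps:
j(W, G) = -7*√(-342 + G)
I(c) = 6 - c - 18*c/(-10 + c) (I(c) = 6 - (c + 9*((c + c)/(c - 10))) = 6 - (c + 9*((2*c)/(-10 + c))) = 6 - (c + 9*(2*c/(-10 + c))) = 6 - (c + 18*c/(-10 + c)) = 6 + (-c - 18*c/(-10 + c)) = 6 - c - 18*c/(-10 + c))
j(-20 - 152, -631)/I(118) = (-7*√(-342 - 631))/(((-60 - 1*118² - 2*118)/(-10 + 118))) = (-7*I*√973)/(((-60 - 1*13924 - 236)/108)) = (-7*I*√973)/(((-60 - 13924 - 236)/108)) = (-7*I*√973)/(((1/108)*(-14220))) = (-7*I*√973)/(-395/3) = -7*I*√973*(-3/395) = 21*I*√973/395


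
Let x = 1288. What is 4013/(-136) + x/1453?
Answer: -5655721/197608 ≈ -28.621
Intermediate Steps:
4013/(-136) + x/1453 = 4013/(-136) + 1288/1453 = 4013*(-1/136) + 1288*(1/1453) = -4013/136 + 1288/1453 = -5655721/197608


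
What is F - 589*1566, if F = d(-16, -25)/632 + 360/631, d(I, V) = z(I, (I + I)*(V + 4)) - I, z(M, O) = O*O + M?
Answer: -45943774398/49849 ≈ -9.2166e+5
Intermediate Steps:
z(M, O) = M + O² (z(M, O) = O² + M = M + O²)
d(I, V) = 4*I²*(4 + V)² (d(I, V) = (I + ((I + I)*(V + 4))²) - I = (I + ((2*I)*(4 + V))²) - I = (I + (2*I*(4 + V))²) - I = (I + 4*I²*(4 + V)²) - I = 4*I²*(4 + V)²)
F = 35647128/49849 (F = (4*(-16)²*(4 - 25)²)/632 + 360/631 = (4*256*(-21)²)*(1/632) + 360*(1/631) = (4*256*441)*(1/632) + 360/631 = 451584*(1/632) + 360/631 = 56448/79 + 360/631 = 35647128/49849 ≈ 715.10)
F - 589*1566 = 35647128/49849 - 589*1566 = 35647128/49849 - 922374 = -45943774398/49849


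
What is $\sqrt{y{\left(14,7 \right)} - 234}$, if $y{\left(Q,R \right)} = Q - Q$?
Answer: $3 i \sqrt{26} \approx 15.297 i$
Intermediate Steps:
$y{\left(Q,R \right)} = 0$
$\sqrt{y{\left(14,7 \right)} - 234} = \sqrt{0 - 234} = \sqrt{-234} = 3 i \sqrt{26}$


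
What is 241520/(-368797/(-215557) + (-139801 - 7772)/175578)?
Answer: 609388240586528/2196149767 ≈ 2.7748e+5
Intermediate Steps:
241520/(-368797/(-215557) + (-139801 - 7772)/175578) = 241520/(-368797*(-1/215557) - 147573*1/175578) = 241520/(368797/215557 - 49191/58526) = 241520/(10980748835/12615688982) = 241520*(12615688982/10980748835) = 609388240586528/2196149767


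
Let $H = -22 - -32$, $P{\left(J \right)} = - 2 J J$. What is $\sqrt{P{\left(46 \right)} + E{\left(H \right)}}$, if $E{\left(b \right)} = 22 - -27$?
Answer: $i \sqrt{4183} \approx 64.676 i$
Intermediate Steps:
$P{\left(J \right)} = - 2 J^{2}$
$H = 10$ ($H = -22 + 32 = 10$)
$E{\left(b \right)} = 49$ ($E{\left(b \right)} = 22 + 27 = 49$)
$\sqrt{P{\left(46 \right)} + E{\left(H \right)}} = \sqrt{- 2 \cdot 46^{2} + 49} = \sqrt{\left(-2\right) 2116 + 49} = \sqrt{-4232 + 49} = \sqrt{-4183} = i \sqrt{4183}$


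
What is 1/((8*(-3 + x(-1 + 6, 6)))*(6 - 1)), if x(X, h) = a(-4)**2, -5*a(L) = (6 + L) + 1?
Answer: -5/528 ≈ -0.0094697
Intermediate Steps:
a(L) = -7/5 - L/5 (a(L) = -((6 + L) + 1)/5 = -(7 + L)/5 = -7/5 - L/5)
x(X, h) = 9/25 (x(X, h) = (-7/5 - 1/5*(-4))**2 = (-7/5 + 4/5)**2 = (-3/5)**2 = 9/25)
1/((8*(-3 + x(-1 + 6, 6)))*(6 - 1)) = 1/((8*(-3 + 9/25))*(6 - 1)) = 1/((8*(-66/25))*5) = 1/(-528/25*5) = 1/(-528/5) = -5/528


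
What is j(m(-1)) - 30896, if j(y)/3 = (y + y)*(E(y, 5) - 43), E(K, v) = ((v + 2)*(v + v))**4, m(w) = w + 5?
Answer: 576208072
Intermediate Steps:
m(w) = 5 + w
E(K, v) = 16*v**4*(2 + v)**4 (E(K, v) = ((2 + v)*(2*v))**4 = (2*v*(2 + v))**4 = 16*v**4*(2 + v)**4)
j(y) = 144059742*y (j(y) = 3*((y + y)*(16*5**4*(2 + 5)**4 - 43)) = 3*((2*y)*(16*625*7**4 - 43)) = 3*((2*y)*(16*625*2401 - 43)) = 3*((2*y)*(24010000 - 43)) = 3*((2*y)*24009957) = 3*(48019914*y) = 144059742*y)
j(m(-1)) - 30896 = 144059742*(5 - 1) - 30896 = 144059742*4 - 30896 = 576238968 - 30896 = 576208072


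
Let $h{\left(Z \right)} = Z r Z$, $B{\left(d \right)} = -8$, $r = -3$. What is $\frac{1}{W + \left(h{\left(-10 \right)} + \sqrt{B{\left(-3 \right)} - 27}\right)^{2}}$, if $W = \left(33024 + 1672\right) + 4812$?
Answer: $\frac{i}{600 \sqrt{35} + 129473 i} \approx 7.7178 \cdot 10^{-6} + 2.1159 \cdot 10^{-7} i$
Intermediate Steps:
$h{\left(Z \right)} = - 3 Z^{2}$ ($h{\left(Z \right)} = Z \left(-3\right) Z = - 3 Z Z = - 3 Z^{2}$)
$W = 39508$ ($W = 34696 + 4812 = 39508$)
$\frac{1}{W + \left(h{\left(-10 \right)} + \sqrt{B{\left(-3 \right)} - 27}\right)^{2}} = \frac{1}{39508 + \left(- 3 \left(-10\right)^{2} + \sqrt{-8 - 27}\right)^{2}} = \frac{1}{39508 + \left(\left(-3\right) 100 + \sqrt{-35}\right)^{2}} = \frac{1}{39508 + \left(-300 + i \sqrt{35}\right)^{2}}$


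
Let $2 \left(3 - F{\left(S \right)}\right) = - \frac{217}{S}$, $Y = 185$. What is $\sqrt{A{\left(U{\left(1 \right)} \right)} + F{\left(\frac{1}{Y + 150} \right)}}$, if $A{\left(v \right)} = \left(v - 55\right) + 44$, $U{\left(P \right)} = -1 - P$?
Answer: $\frac{15 \sqrt{646}}{2} \approx 190.62$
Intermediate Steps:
$F{\left(S \right)} = 3 + \frac{217}{2 S}$ ($F{\left(S \right)} = 3 - \frac{\left(-217\right) \frac{1}{S}}{2} = 3 + \frac{217}{2 S}$)
$A{\left(v \right)} = -11 + v$ ($A{\left(v \right)} = \left(-55 + v\right) + 44 = -11 + v$)
$\sqrt{A{\left(U{\left(1 \right)} \right)} + F{\left(\frac{1}{Y + 150} \right)}} = \sqrt{\left(-11 - 2\right) + \left(3 + \frac{217}{2 \frac{1}{185 + 150}}\right)} = \sqrt{\left(-11 - 2\right) + \left(3 + \frac{217}{2 \cdot \frac{1}{335}}\right)} = \sqrt{\left(-11 - 2\right) + \left(3 + \frac{217 \frac{1}{\frac{1}{335}}}{2}\right)} = \sqrt{-13 + \left(3 + \frac{217}{2} \cdot 335\right)} = \sqrt{-13 + \left(3 + \frac{72695}{2}\right)} = \sqrt{-13 + \frac{72701}{2}} = \sqrt{\frac{72675}{2}} = \frac{15 \sqrt{646}}{2}$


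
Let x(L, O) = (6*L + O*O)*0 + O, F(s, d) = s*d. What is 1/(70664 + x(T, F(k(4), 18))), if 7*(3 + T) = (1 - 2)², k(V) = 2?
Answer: 1/70700 ≈ 1.4144e-5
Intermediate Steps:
T = -20/7 (T = -3 + (1 - 2)²/7 = -3 + (⅐)*(-1)² = -3 + (⅐)*1 = -3 + ⅐ = -20/7 ≈ -2.8571)
F(s, d) = d*s
x(L, O) = O (x(L, O) = (6*L + O²)*0 + O = (O² + 6*L)*0 + O = 0 + O = O)
1/(70664 + x(T, F(k(4), 18))) = 1/(70664 + 18*2) = 1/(70664 + 36) = 1/70700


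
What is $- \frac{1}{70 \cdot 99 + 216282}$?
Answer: $- \frac{1}{223212} \approx -4.48 \cdot 10^{-6}$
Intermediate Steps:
$- \frac{1}{70 \cdot 99 + 216282} = - \frac{1}{6930 + 216282} = - \frac{1}{223212}$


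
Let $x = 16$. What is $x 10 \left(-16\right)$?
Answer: $-2560$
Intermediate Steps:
$x 10 \left(-16\right) = 16 \cdot 10 \left(-16\right) = 160 \left(-16\right) = -2560$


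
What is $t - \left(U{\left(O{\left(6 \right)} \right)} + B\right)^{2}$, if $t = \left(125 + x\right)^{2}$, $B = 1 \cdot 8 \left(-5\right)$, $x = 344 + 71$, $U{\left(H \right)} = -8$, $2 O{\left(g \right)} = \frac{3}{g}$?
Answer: $289296$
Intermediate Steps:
$O{\left(g \right)} = \frac{3}{2 g}$ ($O{\left(g \right)} = \frac{3 \frac{1}{g}}{2} = \frac{3}{2 g}$)
$x = 415$
$B = -40$ ($B = 8 \left(-5\right) = -40$)
$t = 291600$ ($t = \left(125 + 415\right)^{2} = 540^{2} = 291600$)
$t - \left(U{\left(O{\left(6 \right)} \right)} + B\right)^{2} = 291600 - \left(-8 - 40\right)^{2} = 291600 - \left(-48\right)^{2} = 291600 - 2304 = 289296$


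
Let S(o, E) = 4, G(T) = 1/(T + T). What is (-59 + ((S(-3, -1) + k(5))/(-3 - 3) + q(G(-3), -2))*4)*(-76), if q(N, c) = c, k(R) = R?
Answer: 5548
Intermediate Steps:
G(T) = 1/(2*T)
(-59 + ((S(-3, -1) + k(5))/(-3 - 3) + q(G(-3), -2))*4)*(-76) = (-59 + ((4 + 5)/(-3 - 3) - 2)*4)*(-76) = (-59 + (9/(-6) - 2)*4)*(-76) = (-59 + (9*(-1/6) - 2)*4)*(-76) = (-59 + (-3/2 - 2)*4)*(-76) = (-59 - 7/2*4)*(-76) = (-59 - 14)*(-76) = -73*(-76) = 5548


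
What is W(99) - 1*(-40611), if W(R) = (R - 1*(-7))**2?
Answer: 51847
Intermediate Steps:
W(R) = (7 + R)**2 (W(R) = (R + 7)**2 = (7 + R)**2)
W(99) - 1*(-40611) = (7 + 99)**2 - 1*(-40611) = 106**2 + 40611 = 11236 + 40611 = 51847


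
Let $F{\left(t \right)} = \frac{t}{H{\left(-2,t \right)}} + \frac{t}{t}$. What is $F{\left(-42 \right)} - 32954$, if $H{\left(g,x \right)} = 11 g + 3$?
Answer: $- \frac{626065}{19} \approx -32951.0$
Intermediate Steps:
$H{\left(g,x \right)} = 3 + 11 g$
$F{\left(t \right)} = 1 - \frac{t}{19}$ ($F{\left(t \right)} = \frac{t}{3 + 11 \left(-2\right)} + \frac{t}{t} = \frac{t}{3 - 22} + 1 = \frac{t}{-19} + 1 = t \left(- \frac{1}{19}\right) + 1 = - \frac{t}{19} + 1 = 1 - \frac{t}{19}$)
$F{\left(-42 \right)} - 32954 = \left(1 - - \frac{42}{19}\right) - 32954 = \left(1 + \frac{42}{19}\right) - 32954 = \frac{61}{19} - 32954 = - \frac{626065}{19}$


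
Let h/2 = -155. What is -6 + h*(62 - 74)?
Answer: 3714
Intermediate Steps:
h = -310 (h = 2*(-155) = -310)
-6 + h*(62 - 74) = -6 - 310*(62 - 74) = -6 - 310*(-12) = -6 + 3720 = 3714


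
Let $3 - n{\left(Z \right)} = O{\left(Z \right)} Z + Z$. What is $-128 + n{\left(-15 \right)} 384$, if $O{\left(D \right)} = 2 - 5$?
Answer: $-10496$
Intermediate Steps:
$O{\left(D \right)} = -3$
$n{\left(Z \right)} = 3 + 2 Z$ ($n{\left(Z \right)} = 3 - \left(- 3 Z + Z\right) = 3 - - 2 Z = 3 + 2 Z$)
$-128 + n{\left(-15 \right)} 384 = -128 + \left(3 + 2 \left(-15\right)\right) 384 = -128 + \left(3 - 30\right) 384 = -128 - 10368 = -10496$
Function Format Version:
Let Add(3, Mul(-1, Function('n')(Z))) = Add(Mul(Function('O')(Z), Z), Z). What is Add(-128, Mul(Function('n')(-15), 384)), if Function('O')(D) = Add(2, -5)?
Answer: -10496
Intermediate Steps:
Function('O')(D) = -3
Function('n')(Z) = Add(3, Mul(2, Z)) (Function('n')(Z) = Add(3, Mul(-1, Add(Mul(-3, Z), Z))) = Add(3, Mul(-1, Mul(-2, Z))) = Add(3, Mul(2, Z)))
Add(-128, Mul(Function('n')(-15), 384)) = Add(-128, Mul(Add(3, Mul(2, -15)), 384)) = Add(-128, Mul(Add(3, -30), 384)) = Add(-128, Mul(-27, 384)) = Add(-128, -10368) = -10496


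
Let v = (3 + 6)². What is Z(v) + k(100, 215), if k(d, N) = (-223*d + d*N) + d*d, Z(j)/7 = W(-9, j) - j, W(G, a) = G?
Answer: 8570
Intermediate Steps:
v = 81 (v = 9² = 81)
Z(j) = -63 - 7*j (Z(j) = 7*(-9 - j) = -63 - 7*j)
k(d, N) = d² - 223*d + N*d (k(d, N) = (-223*d + N*d) + d² = d² - 223*d + N*d)
Z(v) + k(100, 215) = (-63 - 7*81) + 100*(-223 + 215 + 100) = (-63 - 567) + 100*92 = -630 + 9200 = 8570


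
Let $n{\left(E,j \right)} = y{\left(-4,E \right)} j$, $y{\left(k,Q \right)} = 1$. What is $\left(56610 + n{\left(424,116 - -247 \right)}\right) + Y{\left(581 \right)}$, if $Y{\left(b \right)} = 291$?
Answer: $57264$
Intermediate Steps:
$n{\left(E,j \right)} = j$ ($n{\left(E,j \right)} = 1 j = j$)
$\left(56610 + n{\left(424,116 - -247 \right)}\right) + Y{\left(581 \right)} = \left(56610 + \left(116 - -247\right)\right) + 291 = \left(56610 + \left(116 + 247\right)\right) + 291 = \left(56610 + 363\right) + 291 = 56973 + 291 = 57264$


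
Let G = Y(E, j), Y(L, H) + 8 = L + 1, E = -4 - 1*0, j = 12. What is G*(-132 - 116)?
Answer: 2728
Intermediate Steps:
E = -4 (E = -4 + 0 = -4)
Y(L, H) = -7 + L (Y(L, H) = -8 + (L + 1) = -8 + (1 + L) = -7 + L)
G = -11 (G = -7 - 4 = -11)
G*(-132 - 116) = -11*(-132 - 116) = -11*(-248) = 2728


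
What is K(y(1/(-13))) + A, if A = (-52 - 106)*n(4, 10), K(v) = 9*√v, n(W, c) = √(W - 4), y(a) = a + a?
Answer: 9*I*√26/13 ≈ 3.5301*I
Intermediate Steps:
y(a) = 2*a
n(W, c) = √(-4 + W)
A = 0 (A = (-52 - 106)*√(-4 + 4) = -158*√0 = -158*0 = 0)
K(y(1/(-13))) + A = 9*√(2/(-13)) + 0 = 9*√(2*(-1/13)) + 0 = 9*√(-2/13) + 0 = 9*(I*√26/13) + 0 = 9*I*√26/13 + 0 = 9*I*√26/13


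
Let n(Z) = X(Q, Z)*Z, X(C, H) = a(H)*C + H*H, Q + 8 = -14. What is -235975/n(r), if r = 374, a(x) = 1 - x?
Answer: -235975/55382668 ≈ -0.0042608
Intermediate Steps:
Q = -22 (Q = -8 - 14 = -22)
X(C, H) = H**2 + C*(1 - H) (X(C, H) = (1 - H)*C + H*H = C*(1 - H) + H**2 = H**2 + C*(1 - H))
n(Z) = Z*(-22 + Z**2 + 22*Z) (n(Z) = (Z**2 - 1*(-22)*(-1 + Z))*Z = (Z**2 + (-22 + 22*Z))*Z = (-22 + Z**2 + 22*Z)*Z = Z*(-22 + Z**2 + 22*Z))
-235975/n(r) = -235975*1/(374*(-22 + 374**2 + 22*374)) = -235975*1/(374*(-22 + 139876 + 8228)) = -235975/(374*148082) = -235975/55382668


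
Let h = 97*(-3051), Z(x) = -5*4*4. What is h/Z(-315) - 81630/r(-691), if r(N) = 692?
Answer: 49566231/13840 ≈ 3581.4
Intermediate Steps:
Z(x) = -80 (Z(x) = -20*4 = -80)
h = -295947
h/Z(-315) - 81630/r(-691) = -295947/(-80) - 81630/692 = -295947*(-1/80) - 81630*1/692 = 295947/80 - 40815/346 = 49566231/13840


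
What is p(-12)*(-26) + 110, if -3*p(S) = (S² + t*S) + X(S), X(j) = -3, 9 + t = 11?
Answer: 1124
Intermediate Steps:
t = 2 (t = -9 + 11 = 2)
p(S) = 1 - 2*S/3 - S²/3 (p(S) = -((S² + 2*S) - 3)/3 = -(-3 + S² + 2*S)/3 = 1 - 2*S/3 - S²/3)
p(-12)*(-26) + 110 = (1 - ⅔*(-12) - ⅓*(-12)²)*(-26) + 110 = (1 + 8 - ⅓*144)*(-26) + 110 = (1 + 8 - 48)*(-26) + 110 = -39*(-26) + 110 = 1014 + 110 = 1124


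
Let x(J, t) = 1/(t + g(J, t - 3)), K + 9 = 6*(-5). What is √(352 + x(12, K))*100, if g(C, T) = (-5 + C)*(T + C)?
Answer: 100*√21824103/249 ≈ 1876.2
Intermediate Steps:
g(C, T) = (-5 + C)*(C + T)
K = -39 (K = -9 + 6*(-5) = -9 - 30 = -39)
x(J, t) = 1/(15 + J² - 5*J - 4*t + J*(-3 + t)) (x(J, t) = 1/(t + (J² - 5*J - 5*(t - 3) + J*(t - 3))) = 1/(t + (J² - 5*J - 5*(-3 + t) + J*(-3 + t))) = 1/(t + (J² - 5*J + (15 - 5*t) + J*(-3 + t))) = 1/(t + (15 + J² - 5*J - 5*t + J*(-3 + t))) = 1/(15 + J² - 5*J - 4*t + J*(-3 + t)))
√(352 + x(12, K))*100 = √(352 + 1/(15 + 12² - 8*12 - 4*(-39) + 12*(-39)))*100 = √(352 + 1/(15 + 144 - 96 + 156 - 468))*100 = √(352 + 1/(-249))*100 = √(352 - 1/249)*100 = √(87647/249)*100 = (√21824103/249)*100 = 100*√21824103/249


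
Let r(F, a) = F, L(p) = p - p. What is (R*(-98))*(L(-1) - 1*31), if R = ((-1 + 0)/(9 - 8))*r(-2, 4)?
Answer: 6076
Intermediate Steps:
L(p) = 0
R = 2 (R = ((-1 + 0)/(9 - 8))*(-2) = -1/1*(-2) = -1*1*(-2) = -1*(-2) = 2)
(R*(-98))*(L(-1) - 1*31) = (2*(-98))*(0 - 1*31) = -196*(0 - 31) = -196*(-31) = 6076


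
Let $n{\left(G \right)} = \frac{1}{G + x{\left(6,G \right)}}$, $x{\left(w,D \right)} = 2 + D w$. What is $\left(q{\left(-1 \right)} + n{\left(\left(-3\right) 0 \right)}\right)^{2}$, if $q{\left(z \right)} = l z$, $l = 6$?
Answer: $\frac{121}{4} \approx 30.25$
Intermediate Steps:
$q{\left(z \right)} = 6 z$
$n{\left(G \right)} = \frac{1}{2 + 7 G}$ ($n{\left(G \right)} = \frac{1}{G + \left(2 + G 6\right)} = \frac{1}{G + \left(2 + 6 G\right)} = \frac{1}{2 + 7 G}$)
$\left(q{\left(-1 \right)} + n{\left(\left(-3\right) 0 \right)}\right)^{2} = \left(6 \left(-1\right) + \frac{1}{2 + 7 \left(\left(-3\right) 0\right)}\right)^{2} = \left(-6 + \frac{1}{2 + 7 \cdot 0}\right)^{2} = \left(-6 + \frac{1}{2 + 0}\right)^{2} = \left(-6 + \frac{1}{2}\right)^{2} = \left(- \frac{11}{2}\right)^{2} = \frac{121}{4}$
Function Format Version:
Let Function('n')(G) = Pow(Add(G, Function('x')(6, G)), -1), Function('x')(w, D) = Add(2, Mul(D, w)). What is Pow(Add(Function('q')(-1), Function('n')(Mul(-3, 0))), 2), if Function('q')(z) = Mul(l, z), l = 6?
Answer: Rational(121, 4) ≈ 30.250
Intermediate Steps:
Function('q')(z) = Mul(6, z)
Function('n')(G) = Pow(Add(2, Mul(7, G)), -1) (Function('n')(G) = Pow(Add(G, Add(2, Mul(G, 6))), -1) = Pow(Add(G, Add(2, Mul(6, G))), -1) = Pow(Add(2, Mul(7, G)), -1))
Pow(Add(Function('q')(-1), Function('n')(Mul(-3, 0))), 2) = Pow(Add(Mul(6, -1), Pow(Add(2, Mul(7, Mul(-3, 0))), -1)), 2) = Pow(Add(-6, Pow(Add(2, Mul(7, 0)), -1)), 2) = Pow(Add(-6, Pow(Add(2, 0), -1)), 2) = Pow(Add(-6, Pow(2, -1)), 2) = Pow(Add(-6, Rational(1, 2)), 2) = Pow(Rational(-11, 2), 2) = Rational(121, 4)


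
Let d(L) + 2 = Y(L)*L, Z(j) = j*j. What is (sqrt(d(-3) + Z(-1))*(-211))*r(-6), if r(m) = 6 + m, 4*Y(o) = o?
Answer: 0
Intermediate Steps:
Y(o) = o/4
Z(j) = j**2
d(L) = -2 + L**2/4 (d(L) = -2 + (L/4)*L = -2 + L**2/4)
(sqrt(d(-3) + Z(-1))*(-211))*r(-6) = (sqrt((-2 + (1/4)*(-3)**2) + (-1)**2)*(-211))*(6 - 6) = (sqrt((-2 + (1/4)*9) + 1)*(-211))*0 = (sqrt((-2 + 9/4) + 1)*(-211))*0 = (sqrt(1/4 + 1)*(-211))*0 = (sqrt(5/4)*(-211))*0 = ((sqrt(5)/2)*(-211))*0 = -211*sqrt(5)/2*0 = 0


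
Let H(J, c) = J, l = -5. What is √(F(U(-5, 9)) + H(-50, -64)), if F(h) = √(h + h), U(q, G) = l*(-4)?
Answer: √(-50 + 2*√10) ≈ 6.6087*I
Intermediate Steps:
U(q, G) = 20 (U(q, G) = -5*(-4) = 20)
F(h) = √2*√h (F(h) = √(2*h) = √2*√h)
√(F(U(-5, 9)) + H(-50, -64)) = √(√2*√20 - 50) = √(√2*(2*√5) - 50) = √(2*√10 - 50) = √(-50 + 2*√10)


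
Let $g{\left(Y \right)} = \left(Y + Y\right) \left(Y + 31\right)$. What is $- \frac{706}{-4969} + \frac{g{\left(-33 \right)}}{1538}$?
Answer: $\frac{870868}{3821161} \approx 0.22791$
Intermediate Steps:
$g{\left(Y \right)} = 2 Y \left(31 + Y\right)$
$- \frac{706}{-4969} + \frac{g{\left(-33 \right)}}{1538} = - \frac{706}{-4969} + \frac{2 \left(-33\right) \left(31 - 33\right)}{1538} = \left(-706\right) \left(- \frac{1}{4969}\right) + 2 \left(-33\right) \left(-2\right) \frac{1}{1538} = \frac{706}{4969} + 132 \cdot \frac{1}{1538} = \frac{706}{4969} + \frac{66}{769} = \frac{870868}{3821161}$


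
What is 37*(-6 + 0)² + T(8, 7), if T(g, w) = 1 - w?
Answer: 1326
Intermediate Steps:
37*(-6 + 0)² + T(8, 7) = 37*(-6 + 0)² + (1 - 1*7) = 37*(-6)² + (1 - 7) = 37*36 - 6 = 1332 - 6 = 1326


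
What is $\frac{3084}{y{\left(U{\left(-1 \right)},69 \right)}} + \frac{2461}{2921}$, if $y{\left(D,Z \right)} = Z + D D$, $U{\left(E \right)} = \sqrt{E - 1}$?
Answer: $\frac{398837}{8509} \approx 46.872$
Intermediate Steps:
$U{\left(E \right)} = \sqrt{-1 + E}$
$y{\left(D,Z \right)} = Z + D^{2}$
$\frac{3084}{y{\left(U{\left(-1 \right)},69 \right)}} + \frac{2461}{2921} = \frac{3084}{69 + \left(\sqrt{-1 - 1}\right)^{2}} + \frac{2461}{2921} = \frac{3084}{69 + \left(\sqrt{-2}\right)^{2}} + 2461 \cdot \frac{1}{2921} = \frac{3084}{69 + \left(i \sqrt{2}\right)^{2}} + \frac{107}{127} = \frac{3084}{69 - 2} + \frac{107}{127} = \frac{3084}{67} + \frac{107}{127} = \frac{398837}{8509}$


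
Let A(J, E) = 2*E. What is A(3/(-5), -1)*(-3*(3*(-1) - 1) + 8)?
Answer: -40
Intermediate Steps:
A(3/(-5), -1)*(-3*(3*(-1) - 1) + 8) = (2*(-1))*(-3*(3*(-1) - 1) + 8) = -2*(-3*(-3 - 1) + 8) = -2*(-3*(-4) + 8) = -2*(12 + 8) = -2*20 = -40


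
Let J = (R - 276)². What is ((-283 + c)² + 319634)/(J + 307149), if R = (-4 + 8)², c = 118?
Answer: 346859/374749 ≈ 0.92558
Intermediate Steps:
R = 16 (R = 4² = 16)
J = 67600 (J = (16 - 276)² = (-260)² = 67600)
((-283 + c)² + 319634)/(J + 307149) = ((-283 + 118)² + 319634)/(67600 + 307149) = ((-165)² + 319634)/374749 = (27225 + 319634)*(1/374749) = 346859*(1/374749) = 346859/374749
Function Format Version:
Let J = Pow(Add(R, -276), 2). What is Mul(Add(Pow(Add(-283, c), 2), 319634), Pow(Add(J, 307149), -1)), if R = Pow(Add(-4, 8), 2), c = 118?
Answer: Rational(346859, 374749) ≈ 0.92558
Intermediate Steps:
R = 16 (R = Pow(4, 2) = 16)
J = 67600 (J = Pow(Add(16, -276), 2) = Pow(-260, 2) = 67600)
Mul(Add(Pow(Add(-283, c), 2), 319634), Pow(Add(J, 307149), -1)) = Mul(Add(Pow(Add(-283, 118), 2), 319634), Pow(Add(67600, 307149), -1)) = Mul(Add(Pow(-165, 2), 319634), Pow(374749, -1)) = Mul(Add(27225, 319634), Rational(1, 374749)) = Mul(346859, Rational(1, 374749)) = Rational(346859, 374749)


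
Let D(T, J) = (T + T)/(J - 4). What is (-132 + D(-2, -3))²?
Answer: 846400/49 ≈ 17273.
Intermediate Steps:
D(T, J) = 2*T/(-4 + J) (D(T, J) = (2*T)/(-4 + J) = 2*T/(-4 + J))
(-132 + D(-2, -3))² = (-132 + 2*(-2)/(-4 - 3))² = (-132 + 2*(-2)/(-7))² = (-132 + 2*(-2)*(-⅐))² = (-132 + 4/7)² = (-920/7)² = 846400/49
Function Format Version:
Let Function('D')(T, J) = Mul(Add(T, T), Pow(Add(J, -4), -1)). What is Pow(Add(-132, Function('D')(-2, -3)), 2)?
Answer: Rational(846400, 49) ≈ 17273.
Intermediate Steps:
Function('D')(T, J) = Mul(2, T, Pow(Add(-4, J), -1)) (Function('D')(T, J) = Mul(Mul(2, T), Pow(Add(-4, J), -1)) = Mul(2, T, Pow(Add(-4, J), -1)))
Pow(Add(-132, Function('D')(-2, -3)), 2) = Pow(Add(-132, Mul(2, -2, Pow(Add(-4, -3), -1))), 2) = Pow(Add(-132, Mul(2, -2, Pow(-7, -1))), 2) = Pow(Add(-132, Mul(2, -2, Rational(-1, 7))), 2) = Pow(Add(-132, Rational(4, 7)), 2) = Pow(Rational(-920, 7), 2) = Rational(846400, 49)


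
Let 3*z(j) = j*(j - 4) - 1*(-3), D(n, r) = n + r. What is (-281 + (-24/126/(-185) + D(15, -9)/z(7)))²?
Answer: 18966625994761/241491600 ≈ 78540.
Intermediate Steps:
z(j) = 1 + j*(-4 + j)/3 (z(j) = (j*(j - 4) - 1*(-3))/3 = (j*(-4 + j) + 3)/3 = (3 + j*(-4 + j))/3 = 1 + j*(-4 + j)/3)
(-281 + (-24/126/(-185) + D(15, -9)/z(7)))² = (-281 + (-24/126/(-185) + (15 - 9)/(1 - 4/3*7 + (⅓)*7²)))² = (-281 + (-24*1/126*(-1/185) + 6/(1 - 28/3 + (⅓)*49)))² = (-281 + (-4/21*(-1/185) + 6/(1 - 28/3 + 49/3)))² = (-281 + (4/3885 + 6/8))² = (-281 + (4/3885 + 6*(⅛)))² = (-281 + (4/3885 + ¾))² = (-281 + 11671/15540)² = (-4355069/15540)² = 18966625994761/241491600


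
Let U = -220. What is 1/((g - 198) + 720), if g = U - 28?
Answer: 1/274 ≈ 0.0036496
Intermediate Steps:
g = -248 (g = -220 - 28 = -248)
1/((g - 198) + 720) = 1/((-248 - 198) + 720) = 1/(-446 + 720) = 1/274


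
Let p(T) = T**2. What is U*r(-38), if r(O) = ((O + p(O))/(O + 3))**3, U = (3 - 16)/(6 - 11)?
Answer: -36132608408/214375 ≈ -1.6855e+5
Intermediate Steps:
U = 13/5 (U = -13/(-5) = -13*(-1/5) = 13/5 ≈ 2.6000)
r(O) = (O + O**2)**3/(3 + O)**3 (r(O) = ((O + O**2)/(O + 3))**3 = ((O + O**2)/(3 + O))**3 = (O + O**2)**3/(3 + O)**3)
U*r(-38) = 13*((-38)**3*(1 - 38)**3/(3 - 38)**3)/5 = 13*(-54872*(-37)**3/(-35)**3)/5 = 13*(-54872*(-50653)*(-1/42875))/5 = (13/5)*(-2779431416/42875) = -36132608408/214375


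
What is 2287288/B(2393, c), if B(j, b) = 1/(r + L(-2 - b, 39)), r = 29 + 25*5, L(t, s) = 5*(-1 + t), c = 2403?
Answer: -27163832288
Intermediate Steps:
L(t, s) = -5 + 5*t
r = 154 (r = 29 + 125 = 154)
B(j, b) = 1/(139 - 5*b) (B(j, b) = 1/(154 + (-5 + 5*(-2 - b))) = 1/(154 + (-5 + (-10 - 5*b))) = 1/(154 + (-15 - 5*b)) = 1/(139 - 5*b))
2287288/B(2393, c) = 2287288/((-1/(-139 + 5*2403))) = 2287288/((-1/(-139 + 12015))) = 2287288/((-1/11876)) = 2287288/((-1*1/11876)) = 2287288/(-1/11876) = 2287288*(-11876) = -27163832288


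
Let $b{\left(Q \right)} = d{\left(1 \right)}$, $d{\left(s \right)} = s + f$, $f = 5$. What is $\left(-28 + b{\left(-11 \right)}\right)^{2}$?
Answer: $484$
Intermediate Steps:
$d{\left(s \right)} = 5 + s$ ($d{\left(s \right)} = s + 5 = 5 + s$)
$b{\left(Q \right)} = 6$ ($b{\left(Q \right)} = 5 + 1 = 6$)
$\left(-28 + b{\left(-11 \right)}\right)^{2} = \left(-28 + 6\right)^{2} = \left(-22\right)^{2} = 484$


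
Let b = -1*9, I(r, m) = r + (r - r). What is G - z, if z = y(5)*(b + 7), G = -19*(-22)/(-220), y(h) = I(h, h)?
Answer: 81/10 ≈ 8.1000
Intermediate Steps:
I(r, m) = r (I(r, m) = r + 0 = r)
y(h) = h
b = -9
G = -19/10 (G = 418*(-1/220) = -19/10 ≈ -1.9000)
z = -10 (z = 5*(-9 + 7) = 5*(-2) = -10)
G - z = -19/10 - 1*(-10) = -19/10 + 10 = 81/10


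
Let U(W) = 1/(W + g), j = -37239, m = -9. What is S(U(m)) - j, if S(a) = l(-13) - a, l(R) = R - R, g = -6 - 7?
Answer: 819259/22 ≈ 37239.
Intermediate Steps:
g = -13
l(R) = 0
U(W) = 1/(-13 + W) (U(W) = 1/(W - 13) = 1/(-13 + W))
S(a) = -a (S(a) = 0 - a = -a)
S(U(m)) - j = -1/(-13 - 9) - 1*(-37239) = -1/(-22) + 37239 = -1*(-1/22) + 37239 = 1/22 + 37239 = 819259/22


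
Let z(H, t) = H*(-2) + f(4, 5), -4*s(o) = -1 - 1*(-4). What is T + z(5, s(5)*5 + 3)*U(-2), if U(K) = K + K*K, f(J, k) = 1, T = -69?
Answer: -87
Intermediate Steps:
s(o) = -¾ (s(o) = -(-1 - 1*(-4))/4 = -(-1 + 4)/4 = -¼*3 = -¾)
z(H, t) = 1 - 2*H (z(H, t) = H*(-2) + 1 = -2*H + 1 = 1 - 2*H)
U(K) = K + K²
T + z(5, s(5)*5 + 3)*U(-2) = -69 + (1 - 2*5)*(-2*(1 - 2)) = -69 + (1 - 10)*(-2*(-1)) = -69 - 9*2 = -69 - 18 = -87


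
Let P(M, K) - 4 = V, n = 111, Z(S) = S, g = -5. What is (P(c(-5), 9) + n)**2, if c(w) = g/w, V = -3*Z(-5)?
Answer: 16900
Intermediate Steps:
V = 15 (V = -3*(-5) = 15)
c(w) = -5/w
P(M, K) = 19 (P(M, K) = 4 + 15 = 19)
(P(c(-5), 9) + n)**2 = (19 + 111)**2 = 130**2 = 16900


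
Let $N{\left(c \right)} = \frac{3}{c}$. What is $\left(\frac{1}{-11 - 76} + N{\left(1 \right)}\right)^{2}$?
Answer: $\frac{67600}{7569} \approx 8.9312$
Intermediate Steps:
$\left(\frac{1}{-11 - 76} + N{\left(1 \right)}\right)^{2} = \left(\frac{1}{-11 - 76} + \frac{3}{1}\right)^{2} = \left(\frac{1}{-87} + 3 \cdot 1\right)^{2} = \left(- \frac{1}{87} + 3\right)^{2} = \left(\frac{260}{87}\right)^{2} = \frac{67600}{7569}$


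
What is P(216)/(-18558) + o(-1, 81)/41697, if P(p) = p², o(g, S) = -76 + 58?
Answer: -12010798/4776623 ≈ -2.5145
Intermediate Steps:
o(g, S) = -18
P(216)/(-18558) + o(-1, 81)/41697 = 216²/(-18558) - 18/41697 = 46656*(-1/18558) - 18*1/41697 = -2592/1031 - 2/4633 = -12010798/4776623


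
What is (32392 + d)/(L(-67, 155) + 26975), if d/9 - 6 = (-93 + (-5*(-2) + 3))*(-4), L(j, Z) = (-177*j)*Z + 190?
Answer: 17663/932655 ≈ 0.018938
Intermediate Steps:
L(j, Z) = 190 - 177*Z*j (L(j, Z) = -177*Z*j + 190 = 190 - 177*Z*j)
d = 2934 (d = 54 + 9*((-93 + (-5*(-2) + 3))*(-4)) = 54 + 9*((-93 + (10 + 3))*(-4)) = 54 + 9*((-93 + 13)*(-4)) = 54 + 9*(-80*(-4)) = 54 + 9*320 = 54 + 2880 = 2934)
(32392 + d)/(L(-67, 155) + 26975) = (32392 + 2934)/((190 - 177*155*(-67)) + 26975) = 35326/((190 + 1838145) + 26975) = 35326/(1838335 + 26975) = 35326/1865310 = 35326*(1/1865310) = 17663/932655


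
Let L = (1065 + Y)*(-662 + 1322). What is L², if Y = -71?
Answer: 430388481600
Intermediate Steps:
L = 656040 (L = (1065 - 71)*(-662 + 1322) = 994*660 = 656040)
L² = 656040² = 430388481600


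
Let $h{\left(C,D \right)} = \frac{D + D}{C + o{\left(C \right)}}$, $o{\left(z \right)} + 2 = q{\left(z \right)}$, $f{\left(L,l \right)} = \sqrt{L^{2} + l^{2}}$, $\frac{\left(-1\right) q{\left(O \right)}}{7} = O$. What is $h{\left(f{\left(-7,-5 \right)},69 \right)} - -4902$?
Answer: $\frac{3259899}{665} - \frac{207 \sqrt{74}}{665} \approx 4899.4$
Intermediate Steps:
$q{\left(O \right)} = - 7 O$
$o{\left(z \right)} = -2 - 7 z$
$h{\left(C,D \right)} = \frac{2 D}{-2 - 6 C}$ ($h{\left(C,D \right)} = \frac{D + D}{C - \left(2 + 7 C\right)} = \frac{2 D}{-2 - 6 C}$)
$h{\left(f{\left(-7,-5 \right)},69 \right)} - -4902 = \left(-1\right) 69 \frac{1}{1 + 3 \sqrt{\left(-7\right)^{2} + \left(-5\right)^{2}}} - -4902 = \left(-1\right) 69 \frac{1}{1 + 3 \sqrt{49 + 25}} + 4902 = \left(-1\right) 69 \frac{1}{1 + 3 \sqrt{74}} + 4902 = - \frac{69}{1 + 3 \sqrt{74}} + 4902 = 4902 - \frac{69}{1 + 3 \sqrt{74}}$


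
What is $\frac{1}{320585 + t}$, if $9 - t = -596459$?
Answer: $\frac{1}{917053} \approx 1.0904 \cdot 10^{-6}$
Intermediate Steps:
$t = 596468$ ($t = 9 - -596459 = 9 + 596459 = 596468$)
$\frac{1}{320585 + t} = \frac{1}{320585 + 596468} = \frac{1}{917053}$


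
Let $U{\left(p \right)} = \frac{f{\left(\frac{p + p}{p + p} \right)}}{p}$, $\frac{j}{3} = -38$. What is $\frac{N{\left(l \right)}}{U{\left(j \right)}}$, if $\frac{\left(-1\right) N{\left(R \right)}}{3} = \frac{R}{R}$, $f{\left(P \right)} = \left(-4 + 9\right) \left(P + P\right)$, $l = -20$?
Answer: $\frac{171}{5} \approx 34.2$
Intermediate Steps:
$f{\left(P \right)} = 10 P$ ($f{\left(P \right)} = 5 \cdot 2 P = 10 P$)
$j = -114$ ($j = 3 \left(-38\right) = -114$)
$N{\left(R \right)} = -3$ ($N{\left(R \right)} = - 3 \frac{R}{R} = \left(-3\right) 1 = -3$)
$U{\left(p \right)} = \frac{10}{p}$ ($U{\left(p \right)} = \frac{10 \frac{p + p}{p + p}}{p} = \frac{10 \frac{2 p}{2 p}}{p} = \frac{10 \cdot 2 p \frac{1}{2 p}}{p} = \frac{10 \cdot 1}{p} = \frac{10}{p}$)
$\frac{N{\left(l \right)}}{U{\left(j \right)}} = - \frac{3}{10 \frac{1}{-114}} = - \frac{3}{10 \left(- \frac{1}{114}\right)} = - \frac{3}{- \frac{5}{57}} = \left(-3\right) \left(- \frac{57}{5}\right) = \frac{171}{5}$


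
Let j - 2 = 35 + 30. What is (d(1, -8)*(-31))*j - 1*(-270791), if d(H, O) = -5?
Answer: 281176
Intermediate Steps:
j = 67 (j = 2 + (35 + 30) = 2 + 65 = 67)
(d(1, -8)*(-31))*j - 1*(-270791) = -5*(-31)*67 - 1*(-270791) = 155*67 + 270791 = 10385 + 270791 = 281176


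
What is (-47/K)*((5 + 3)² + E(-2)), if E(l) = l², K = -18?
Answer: 1598/9 ≈ 177.56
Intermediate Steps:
(-47/K)*((5 + 3)² + E(-2)) = (-47/(-18))*((5 + 3)² + (-2)²) = (-47*(-1/18))*(8² + 4) = 47*(64 + 4)/18 = (47/18)*68 = 1598/9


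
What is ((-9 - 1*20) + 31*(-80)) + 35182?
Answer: 32673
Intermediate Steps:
((-9 - 1*20) + 31*(-80)) + 35182 = ((-9 - 20) - 2480) + 35182 = (-29 - 2480) + 35182 = -2509 + 35182 = 32673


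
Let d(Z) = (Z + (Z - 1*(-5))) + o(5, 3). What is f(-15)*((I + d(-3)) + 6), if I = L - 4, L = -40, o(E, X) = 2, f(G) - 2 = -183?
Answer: 6697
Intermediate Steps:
f(G) = -181 (f(G) = 2 - 183 = -181)
d(Z) = 7 + 2*Z (d(Z) = (Z + (Z - 1*(-5))) + 2 = (Z + (Z + 5)) + 2 = (Z + (5 + Z)) + 2 = (5 + 2*Z) + 2 = 7 + 2*Z)
I = -44 (I = -40 - 4 = -44)
f(-15)*((I + d(-3)) + 6) = -181*((-44 + (7 + 2*(-3))) + 6) = -181*((-44 + (7 - 6)) + 6) = -181*((-44 + 1) + 6) = -181*(-43 + 6) = -181*(-37) = 6697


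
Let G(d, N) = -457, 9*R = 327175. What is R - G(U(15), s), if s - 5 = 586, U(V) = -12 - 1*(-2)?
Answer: 331288/9 ≈ 36810.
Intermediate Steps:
U(V) = -10 (U(V) = -12 + 2 = -10)
s = 591 (s = 5 + 586 = 591)
R = 327175/9 (R = (1/9)*327175 = 327175/9 ≈ 36353.)
R - G(U(15), s) = 327175/9 - 1*(-457) = 327175/9 + 457 = 331288/9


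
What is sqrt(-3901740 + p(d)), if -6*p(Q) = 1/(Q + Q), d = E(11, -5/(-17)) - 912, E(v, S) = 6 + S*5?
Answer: I*sqrt(33212690272176333)/92262 ≈ 1975.3*I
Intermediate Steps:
E(v, S) = 6 + 5*S
d = -15377/17 (d = (6 + 5*(-5/(-17))) - 912 = (6 + 5*(-5*(-1/17))) - 912 = (6 + 5*(5/17)) - 912 = (6 + 25/17) - 912 = 127/17 - 912 = -15377/17 ≈ -904.53)
p(Q) = -1/(12*Q) (p(Q) = -1/(6*(Q + Q)) = -1/(2*Q)/6 = -1/(12*Q))
sqrt(-3901740 + p(d)) = sqrt(-3901740 - 1/(12*(-15377/17))) = sqrt(-3901740 - 1/12*(-17/15377)) = sqrt(-3901740 + 17/184524) = sqrt(-719964671743/184524) = I*sqrt(33212690272176333)/92262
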